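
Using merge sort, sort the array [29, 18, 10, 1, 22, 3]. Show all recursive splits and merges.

Merge sort trace:

Split: [29, 18, 10, 1, 22, 3] -> [29, 18, 10] and [1, 22, 3]
  Split: [29, 18, 10] -> [29] and [18, 10]
    Split: [18, 10] -> [18] and [10]
    Merge: [18] + [10] -> [10, 18]
  Merge: [29] + [10, 18] -> [10, 18, 29]
  Split: [1, 22, 3] -> [1] and [22, 3]
    Split: [22, 3] -> [22] and [3]
    Merge: [22] + [3] -> [3, 22]
  Merge: [1] + [3, 22] -> [1, 3, 22]
Merge: [10, 18, 29] + [1, 3, 22] -> [1, 3, 10, 18, 22, 29]

Final sorted array: [1, 3, 10, 18, 22, 29]

The merge sort proceeds by recursively splitting the array and merging sorted halves.
After all merges, the sorted array is [1, 3, 10, 18, 22, 29].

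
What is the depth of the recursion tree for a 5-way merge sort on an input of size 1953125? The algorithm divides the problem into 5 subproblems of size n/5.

For divide and conquer with division factor 5:

Problem sizes at each level:
Level 0: 1953125
Level 1: 390625
Level 2: 78125
Level 3: 15625
Level 4: 3125
Level 5: 625
Level 6: 125
Level 7: 25
Level 8: 5
Level 9: 1

The root is level 0 and the size-1 base case is level 9 (the tree spans levels 0 through 9, i.e. 10 levels counting the root), so the depth is the number of divisions: log_5(1953125) = 9

The recursion tree depth is log_5(1953125) = 9. At each level, the problem size is divided by 5, so it takes 9 divisions to reduce to a base case of size 1. The algorithm makes 5 recursive calls at each level.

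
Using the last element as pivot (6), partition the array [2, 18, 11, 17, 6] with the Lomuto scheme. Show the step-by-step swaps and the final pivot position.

Lomuto partition with pivot = 6:

Initial array: [2, 18, 11, 17, 6]

arr[0]=2 <= 6: swap with position 0, array becomes [2, 18, 11, 17, 6]
arr[1]=18 > 6: no swap
arr[2]=11 > 6: no swap
arr[3]=17 > 6: no swap

Place pivot at position 1: [2, 6, 11, 17, 18]
Pivot position: 1

After partitioning with pivot 6, the array becomes [2, 6, 11, 17, 18]. The pivot is placed at index 1. All elements to the left of the pivot are <= 6, and all elements to the right are > 6.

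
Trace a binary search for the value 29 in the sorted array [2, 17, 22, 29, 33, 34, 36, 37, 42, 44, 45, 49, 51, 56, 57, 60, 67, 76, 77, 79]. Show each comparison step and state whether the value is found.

Binary search for 29 in [2, 17, 22, 29, 33, 34, 36, 37, 42, 44, 45, 49, 51, 56, 57, 60, 67, 76, 77, 79]:

lo=0, hi=19, mid=9, arr[mid]=44 -> 44 > 29, search left half
lo=0, hi=8, mid=4, arr[mid]=33 -> 33 > 29, search left half
lo=0, hi=3, mid=1, arr[mid]=17 -> 17 < 29, search right half
lo=2, hi=3, mid=2, arr[mid]=22 -> 22 < 29, search right half
lo=3, hi=3, mid=3, arr[mid]=29 -> Found target at index 3!

Binary search finds 29 at index 3 after 5 comparisons. The search repeatedly halves the search space by comparing with the middle element.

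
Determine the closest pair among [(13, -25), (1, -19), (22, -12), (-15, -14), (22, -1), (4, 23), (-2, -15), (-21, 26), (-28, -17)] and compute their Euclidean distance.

Computing all pairwise distances among 9 points:

d((13, -25), (1, -19)) = 13.4164
d((13, -25), (22, -12)) = 15.8114
d((13, -25), (-15, -14)) = 30.0832
d((13, -25), (22, -1)) = 25.632
d((13, -25), (4, 23)) = 48.8365
d((13, -25), (-2, -15)) = 18.0278
d((13, -25), (-21, 26)) = 61.2944
d((13, -25), (-28, -17)) = 41.7732
d((1, -19), (22, -12)) = 22.1359
d((1, -19), (-15, -14)) = 16.7631
d((1, -19), (22, -1)) = 27.6586
d((1, -19), (4, 23)) = 42.107
d((1, -19), (-2, -15)) = 5.0 <-- minimum
d((1, -19), (-21, 26)) = 50.0899
d((1, -19), (-28, -17)) = 29.0689
d((22, -12), (-15, -14)) = 37.054
d((22, -12), (22, -1)) = 11.0
d((22, -12), (4, 23)) = 39.3573
d((22, -12), (-2, -15)) = 24.1868
d((22, -12), (-21, 26)) = 57.3847
d((22, -12), (-28, -17)) = 50.2494
d((-15, -14), (22, -1)) = 39.2173
d((-15, -14), (4, 23)) = 41.5933
d((-15, -14), (-2, -15)) = 13.0384
d((-15, -14), (-21, 26)) = 40.4475
d((-15, -14), (-28, -17)) = 13.3417
d((22, -1), (4, 23)) = 30.0
d((22, -1), (-2, -15)) = 27.7849
d((22, -1), (-21, 26)) = 50.774
d((22, -1), (-28, -17)) = 52.4976
d((4, 23), (-2, -15)) = 38.4708
d((4, 23), (-21, 26)) = 25.1794
d((4, 23), (-28, -17)) = 51.225
d((-2, -15), (-21, 26)) = 45.1885
d((-2, -15), (-28, -17)) = 26.0768
d((-21, 26), (-28, -17)) = 43.566

Closest pair: (1, -19) and (-2, -15) with distance 5.0

The closest pair is (1, -19) and (-2, -15) with Euclidean distance 5.0. For 9 points, brute-force pairwise comparison is shown above. For large n, the divide-and-conquer algorithm (sort by x, recurse on halves, check the dividing strip) achieves O(n log n).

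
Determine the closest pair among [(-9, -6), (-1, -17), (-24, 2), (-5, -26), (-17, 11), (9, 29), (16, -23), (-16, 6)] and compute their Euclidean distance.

Computing all pairwise distances among 8 points:

d((-9, -6), (-1, -17)) = 13.6015
d((-9, -6), (-24, 2)) = 17.0
d((-9, -6), (-5, -26)) = 20.3961
d((-9, -6), (-17, 11)) = 18.7883
d((-9, -6), (9, 29)) = 39.3573
d((-9, -6), (16, -23)) = 30.2324
d((-9, -6), (-16, 6)) = 13.8924
d((-1, -17), (-24, 2)) = 29.8329
d((-1, -17), (-5, -26)) = 9.8489
d((-1, -17), (-17, 11)) = 32.249
d((-1, -17), (9, 29)) = 47.0744
d((-1, -17), (16, -23)) = 18.0278
d((-1, -17), (-16, 6)) = 27.4591
d((-24, 2), (-5, -26)) = 33.8378
d((-24, 2), (-17, 11)) = 11.4018
d((-24, 2), (9, 29)) = 42.638
d((-24, 2), (16, -23)) = 47.1699
d((-24, 2), (-16, 6)) = 8.9443
d((-5, -26), (-17, 11)) = 38.8973
d((-5, -26), (9, 29)) = 56.7539
d((-5, -26), (16, -23)) = 21.2132
d((-5, -26), (-16, 6)) = 33.8378
d((-17, 11), (9, 29)) = 31.6228
d((-17, 11), (16, -23)) = 47.3814
d((-17, 11), (-16, 6)) = 5.099 <-- minimum
d((9, 29), (16, -23)) = 52.469
d((9, 29), (-16, 6)) = 33.9706
d((16, -23), (-16, 6)) = 43.1856

Closest pair: (-17, 11) and (-16, 6) with distance 5.099

The closest pair is (-17, 11) and (-16, 6) with Euclidean distance 5.099. For 8 points, brute-force pairwise comparison is shown above. For large n, the divide-and-conquer algorithm (sort by x, recurse on halves, check the dividing strip) achieves O(n log n).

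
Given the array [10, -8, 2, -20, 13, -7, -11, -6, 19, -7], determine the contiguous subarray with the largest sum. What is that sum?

Using Kadane's algorithm on [10, -8, 2, -20, 13, -7, -11, -6, 19, -7]:

Scanning through the array:
Position 1 (value -8): max_ending_here = 2, max_so_far = 10
Position 2 (value 2): max_ending_here = 4, max_so_far = 10
Position 3 (value -20): max_ending_here = -16, max_so_far = 10
Position 4 (value 13): max_ending_here = 13, max_so_far = 13
Position 5 (value -7): max_ending_here = 6, max_so_far = 13
Position 6 (value -11): max_ending_here = -5, max_so_far = 13
Position 7 (value -6): max_ending_here = -6, max_so_far = 13
Position 8 (value 19): max_ending_here = 19, max_so_far = 19
Position 9 (value -7): max_ending_here = 12, max_so_far = 19

Maximum subarray: [19]
Maximum sum: 19

The maximum subarray is [19] with sum 19. This subarray runs from index 8 to index 8.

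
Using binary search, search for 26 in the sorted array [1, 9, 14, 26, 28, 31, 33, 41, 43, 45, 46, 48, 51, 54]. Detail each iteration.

Binary search for 26 in [1, 9, 14, 26, 28, 31, 33, 41, 43, 45, 46, 48, 51, 54]:

lo=0, hi=13, mid=6, arr[mid]=33 -> 33 > 26, search left half
lo=0, hi=5, mid=2, arr[mid]=14 -> 14 < 26, search right half
lo=3, hi=5, mid=4, arr[mid]=28 -> 28 > 26, search left half
lo=3, hi=3, mid=3, arr[mid]=26 -> Found target at index 3!

Binary search finds 26 at index 3 after 4 comparisons. The search repeatedly halves the search space by comparing with the middle element.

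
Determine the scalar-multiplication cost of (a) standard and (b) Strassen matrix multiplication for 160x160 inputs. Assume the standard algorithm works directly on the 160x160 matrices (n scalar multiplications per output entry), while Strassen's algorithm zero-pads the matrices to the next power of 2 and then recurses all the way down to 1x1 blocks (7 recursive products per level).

Matrix multiplication for 160x160 matrices:

Strassen's algorithm requires power-of-2 dimensions. Pad 160x160 to 256x256 (next power of 2).

Standard algorithm: 160^3 = 4096000 multiplications
Strassen's algorithm: 7^(log2(256)) = 7^8 = 5764801 multiplications
Difference: 4096000 - 5764801 = -1668801 (Strassen uses MORE here due to padding overhead — for small or just-over-power-of-2 n, padding can outweigh the per-level savings)

Standard: 4096000 multiplications (160^3). Strassen: 5764801 multiplications (7^8, after padding to 256x256). Strassen reduces 8 recursive multiplications to 7 at each level.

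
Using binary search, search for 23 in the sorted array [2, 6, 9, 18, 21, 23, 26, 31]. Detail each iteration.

Binary search for 23 in [2, 6, 9, 18, 21, 23, 26, 31]:

lo=0, hi=7, mid=3, arr[mid]=18 -> 18 < 23, search right half
lo=4, hi=7, mid=5, arr[mid]=23 -> Found target at index 5!

Binary search finds 23 at index 5 after 2 comparisons. The search repeatedly halves the search space by comparing with the middle element.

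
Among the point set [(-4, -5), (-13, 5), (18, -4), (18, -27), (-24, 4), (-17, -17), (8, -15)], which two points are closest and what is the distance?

Computing all pairwise distances among 7 points:

d((-4, -5), (-13, 5)) = 13.4536
d((-4, -5), (18, -4)) = 22.0227
d((-4, -5), (18, -27)) = 31.1127
d((-4, -5), (-24, 4)) = 21.9317
d((-4, -5), (-17, -17)) = 17.6918
d((-4, -5), (8, -15)) = 15.6205
d((-13, 5), (18, -4)) = 32.28
d((-13, 5), (18, -27)) = 44.5533
d((-13, 5), (-24, 4)) = 11.0454 <-- minimum
d((-13, 5), (-17, -17)) = 22.3607
d((-13, 5), (8, -15)) = 29.0
d((18, -4), (18, -27)) = 23.0
d((18, -4), (-24, 4)) = 42.7551
d((18, -4), (-17, -17)) = 37.3363
d((18, -4), (8, -15)) = 14.8661
d((18, -27), (-24, 4)) = 52.2015
d((18, -27), (-17, -17)) = 36.4005
d((18, -27), (8, -15)) = 15.6205
d((-24, 4), (-17, -17)) = 22.1359
d((-24, 4), (8, -15)) = 37.2156
d((-17, -17), (8, -15)) = 25.0799

Closest pair: (-13, 5) and (-24, 4) with distance 11.0454

The closest pair is (-13, 5) and (-24, 4) with Euclidean distance 11.0454. For 7 points, brute-force pairwise comparison is shown above. For large n, the divide-and-conquer algorithm (sort by x, recurse on halves, check the dividing strip) achieves O(n log n).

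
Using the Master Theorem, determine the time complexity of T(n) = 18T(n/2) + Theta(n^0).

Master Theorem for T(n) = 18T(n/2) + O(n^0):

a = 18, b = 2, c = 0
log_b(a) = log_2(18) = 4.1699

Case 1: c = 0 < log_2(18) = 4.1699
T(n) = O(n^(log_2 18))

For T(n) = 18T(n/2) + O(n^0): log_2(18) = 4.1699. This is Case 1 of the Master Theorem (c < log_b(a), work dominated by leaves), giving O(n^(log_2 18)).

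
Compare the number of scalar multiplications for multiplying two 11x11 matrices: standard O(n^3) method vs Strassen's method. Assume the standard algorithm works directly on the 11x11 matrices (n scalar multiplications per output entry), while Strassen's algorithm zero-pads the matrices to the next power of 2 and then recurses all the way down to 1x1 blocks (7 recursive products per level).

Matrix multiplication for 11x11 matrices:

Strassen's algorithm requires power-of-2 dimensions. Pad 11x11 to 16x16 (next power of 2).

Standard algorithm: 11^3 = 1331 multiplications
Strassen's algorithm: 7^(log2(16)) = 7^4 = 2401 multiplications
Difference: 1331 - 2401 = -1070 (Strassen uses MORE here due to padding overhead — for small or just-over-power-of-2 n, padding can outweigh the per-level savings)

Standard: 1331 multiplications (11^3). Strassen: 2401 multiplications (7^4, after padding to 16x16). Strassen reduces 8 recursive multiplications to 7 at each level.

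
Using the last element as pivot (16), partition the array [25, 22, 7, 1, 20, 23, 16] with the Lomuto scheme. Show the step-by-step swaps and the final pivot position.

Lomuto partition with pivot = 16:

Initial array: [25, 22, 7, 1, 20, 23, 16]

arr[0]=25 > 16: no swap
arr[1]=22 > 16: no swap
arr[2]=7 <= 16: swap with position 0, array becomes [7, 22, 25, 1, 20, 23, 16]
arr[3]=1 <= 16: swap with position 1, array becomes [7, 1, 25, 22, 20, 23, 16]
arr[4]=20 > 16: no swap
arr[5]=23 > 16: no swap

Place pivot at position 2: [7, 1, 16, 22, 20, 23, 25]
Pivot position: 2

After partitioning with pivot 16, the array becomes [7, 1, 16, 22, 20, 23, 25]. The pivot is placed at index 2. All elements to the left of the pivot are <= 16, and all elements to the right are > 16.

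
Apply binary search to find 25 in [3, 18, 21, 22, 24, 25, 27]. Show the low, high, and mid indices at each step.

Binary search for 25 in [3, 18, 21, 22, 24, 25, 27]:

lo=0, hi=6, mid=3, arr[mid]=22 -> 22 < 25, search right half
lo=4, hi=6, mid=5, arr[mid]=25 -> Found target at index 5!

Binary search finds 25 at index 5 after 2 comparisons. The search repeatedly halves the search space by comparing with the middle element.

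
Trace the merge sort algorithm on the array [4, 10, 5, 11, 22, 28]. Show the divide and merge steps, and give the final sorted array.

Merge sort trace:

Split: [4, 10, 5, 11, 22, 28] -> [4, 10, 5] and [11, 22, 28]
  Split: [4, 10, 5] -> [4] and [10, 5]
    Split: [10, 5] -> [10] and [5]
    Merge: [10] + [5] -> [5, 10]
  Merge: [4] + [5, 10] -> [4, 5, 10]
  Split: [11, 22, 28] -> [11] and [22, 28]
    Split: [22, 28] -> [22] and [28]
    Merge: [22] + [28] -> [22, 28]
  Merge: [11] + [22, 28] -> [11, 22, 28]
Merge: [4, 5, 10] + [11, 22, 28] -> [4, 5, 10, 11, 22, 28]

Final sorted array: [4, 5, 10, 11, 22, 28]

The merge sort proceeds by recursively splitting the array and merging sorted halves.
After all merges, the sorted array is [4, 5, 10, 11, 22, 28].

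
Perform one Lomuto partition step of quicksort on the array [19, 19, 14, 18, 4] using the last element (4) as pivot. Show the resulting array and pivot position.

Lomuto partition with pivot = 4:

Initial array: [19, 19, 14, 18, 4]

arr[0]=19 > 4: no swap
arr[1]=19 > 4: no swap
arr[2]=14 > 4: no swap
arr[3]=18 > 4: no swap

Place pivot at position 0: [4, 19, 14, 18, 19]
Pivot position: 0

After partitioning with pivot 4, the array becomes [4, 19, 14, 18, 19]. The pivot is placed at index 0. All elements to the left of the pivot are <= 4, and all elements to the right are > 4.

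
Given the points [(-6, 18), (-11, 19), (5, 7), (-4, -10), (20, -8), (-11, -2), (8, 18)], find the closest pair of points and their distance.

Computing all pairwise distances among 7 points:

d((-6, 18), (-11, 19)) = 5.099 <-- minimum
d((-6, 18), (5, 7)) = 15.5563
d((-6, 18), (-4, -10)) = 28.0713
d((-6, 18), (20, -8)) = 36.7696
d((-6, 18), (-11, -2)) = 20.6155
d((-6, 18), (8, 18)) = 14.0
d((-11, 19), (5, 7)) = 20.0
d((-11, 19), (-4, -10)) = 29.8329
d((-11, 19), (20, -8)) = 41.1096
d((-11, 19), (-11, -2)) = 21.0
d((-11, 19), (8, 18)) = 19.0263
d((5, 7), (-4, -10)) = 19.2354
d((5, 7), (20, -8)) = 21.2132
d((5, 7), (-11, -2)) = 18.3576
d((5, 7), (8, 18)) = 11.4018
d((-4, -10), (20, -8)) = 24.0832
d((-4, -10), (-11, -2)) = 10.6301
d((-4, -10), (8, 18)) = 30.4631
d((20, -8), (-11, -2)) = 31.5753
d((20, -8), (8, 18)) = 28.6356
d((-11, -2), (8, 18)) = 27.5862

Closest pair: (-6, 18) and (-11, 19) with distance 5.099

The closest pair is (-6, 18) and (-11, 19) with Euclidean distance 5.099. For 7 points, brute-force pairwise comparison is shown above. For large n, the divide-and-conquer algorithm (sort by x, recurse on halves, check the dividing strip) achieves O(n log n).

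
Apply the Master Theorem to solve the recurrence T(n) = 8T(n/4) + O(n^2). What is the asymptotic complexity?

Master Theorem for T(n) = 8T(n/4) + O(n^2):

a = 8, b = 4, c = 2
log_b(a) = log_4(8) = 1.5000

Case 3: c = 2 > log_4(8) = 1.5000
T(n) = O(n^2) = O(n^2)

For T(n) = 8T(n/4) + O(n^2): log_4(8) = 1.5000. This is Case 3 of the Master Theorem (c > log_b(a), work dominated by root), giving O(n^2).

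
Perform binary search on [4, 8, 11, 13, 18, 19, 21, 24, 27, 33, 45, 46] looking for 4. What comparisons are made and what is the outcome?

Binary search for 4 in [4, 8, 11, 13, 18, 19, 21, 24, 27, 33, 45, 46]:

lo=0, hi=11, mid=5, arr[mid]=19 -> 19 > 4, search left half
lo=0, hi=4, mid=2, arr[mid]=11 -> 11 > 4, search left half
lo=0, hi=1, mid=0, arr[mid]=4 -> Found target at index 0!

Binary search finds 4 at index 0 after 3 comparisons. The search repeatedly halves the search space by comparing with the middle element.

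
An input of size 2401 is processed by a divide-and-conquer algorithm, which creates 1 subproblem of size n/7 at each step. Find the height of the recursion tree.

For divide and conquer with division factor 7:

Problem sizes at each level:
Level 0: 2401
Level 1: 343
Level 2: 49
Level 3: 7
Level 4: 1

The root is level 0 and the size-1 base case is level 4 (the tree spans levels 0 through 4, i.e. 5 levels counting the root), so the depth is the number of divisions: log_7(2401) = 4

The recursion tree depth is log_7(2401) = 4. At each level, the problem size is divided by 7, so it takes 4 divisions to reduce to a base case of size 1. The algorithm makes 1 recursive call at each level.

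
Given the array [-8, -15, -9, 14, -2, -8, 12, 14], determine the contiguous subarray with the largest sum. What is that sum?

Using Kadane's algorithm on [-8, -15, -9, 14, -2, -8, 12, 14]:

Scanning through the array:
Position 1 (value -15): max_ending_here = -15, max_so_far = -8
Position 2 (value -9): max_ending_here = -9, max_so_far = -8
Position 3 (value 14): max_ending_here = 14, max_so_far = 14
Position 4 (value -2): max_ending_here = 12, max_so_far = 14
Position 5 (value -8): max_ending_here = 4, max_so_far = 14
Position 6 (value 12): max_ending_here = 16, max_so_far = 16
Position 7 (value 14): max_ending_here = 30, max_so_far = 30

Maximum subarray: [14, -2, -8, 12, 14]
Maximum sum: 30

The maximum subarray is [14, -2, -8, 12, 14] with sum 30. This subarray runs from index 3 to index 7.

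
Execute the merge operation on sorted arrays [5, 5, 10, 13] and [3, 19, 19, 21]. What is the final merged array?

Merging process:

Compare 5 vs 3: take 3 from right. Merged: [3]
Compare 5 vs 19: take 5 from left. Merged: [3, 5]
Compare 5 vs 19: take 5 from left. Merged: [3, 5, 5]
Compare 10 vs 19: take 10 from left. Merged: [3, 5, 5, 10]
Compare 13 vs 19: take 13 from left. Merged: [3, 5, 5, 10, 13]
Append remaining from right: [19, 19, 21]. Merged: [3, 5, 5, 10, 13, 19, 19, 21]

Final merged array: [3, 5, 5, 10, 13, 19, 19, 21]
Total comparisons: 5

The merged array is [3, 5, 5, 10, 13, 19, 19, 21], requiring 5 comparisons. The merge step runs in O(n) time where n is the total number of elements.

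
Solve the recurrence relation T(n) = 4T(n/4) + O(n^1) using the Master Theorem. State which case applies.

Master Theorem for T(n) = 4T(n/4) + O(n^1):

a = 4, b = 4, c = 1
log_b(a) = log_4(4) = 1.0000

Case 2: c = 1 = log_4(4) = 1.0000
T(n) = O(n^1 log n) = O(n log n)

For T(n) = 4T(n/4) + O(n^1): log_4(4) = 1.0000. This is Case 2 of the Master Theorem (c = log_b(a), equal work at all levels), giving O(n log n).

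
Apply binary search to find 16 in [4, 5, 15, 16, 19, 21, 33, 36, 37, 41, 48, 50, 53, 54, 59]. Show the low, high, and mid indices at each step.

Binary search for 16 in [4, 5, 15, 16, 19, 21, 33, 36, 37, 41, 48, 50, 53, 54, 59]:

lo=0, hi=14, mid=7, arr[mid]=36 -> 36 > 16, search left half
lo=0, hi=6, mid=3, arr[mid]=16 -> Found target at index 3!

Binary search finds 16 at index 3 after 2 comparisons. The search repeatedly halves the search space by comparing with the middle element.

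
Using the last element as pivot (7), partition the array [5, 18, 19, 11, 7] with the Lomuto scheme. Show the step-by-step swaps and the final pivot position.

Lomuto partition with pivot = 7:

Initial array: [5, 18, 19, 11, 7]

arr[0]=5 <= 7: swap with position 0, array becomes [5, 18, 19, 11, 7]
arr[1]=18 > 7: no swap
arr[2]=19 > 7: no swap
arr[3]=11 > 7: no swap

Place pivot at position 1: [5, 7, 19, 11, 18]
Pivot position: 1

After partitioning with pivot 7, the array becomes [5, 7, 19, 11, 18]. The pivot is placed at index 1. All elements to the left of the pivot are <= 7, and all elements to the right are > 7.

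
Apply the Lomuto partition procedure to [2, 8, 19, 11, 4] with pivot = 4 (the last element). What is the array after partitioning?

Lomuto partition with pivot = 4:

Initial array: [2, 8, 19, 11, 4]

arr[0]=2 <= 4: swap with position 0, array becomes [2, 8, 19, 11, 4]
arr[1]=8 > 4: no swap
arr[2]=19 > 4: no swap
arr[3]=11 > 4: no swap

Place pivot at position 1: [2, 4, 19, 11, 8]
Pivot position: 1

After partitioning with pivot 4, the array becomes [2, 4, 19, 11, 8]. The pivot is placed at index 1. All elements to the left of the pivot are <= 4, and all elements to the right are > 4.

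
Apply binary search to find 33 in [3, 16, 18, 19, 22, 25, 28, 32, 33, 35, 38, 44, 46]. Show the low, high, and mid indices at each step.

Binary search for 33 in [3, 16, 18, 19, 22, 25, 28, 32, 33, 35, 38, 44, 46]:

lo=0, hi=12, mid=6, arr[mid]=28 -> 28 < 33, search right half
lo=7, hi=12, mid=9, arr[mid]=35 -> 35 > 33, search left half
lo=7, hi=8, mid=7, arr[mid]=32 -> 32 < 33, search right half
lo=8, hi=8, mid=8, arr[mid]=33 -> Found target at index 8!

Binary search finds 33 at index 8 after 4 comparisons. The search repeatedly halves the search space by comparing with the middle element.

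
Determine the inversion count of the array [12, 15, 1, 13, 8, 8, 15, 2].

Finding inversions in [12, 15, 1, 13, 8, 8, 15, 2]:

(0, 2): arr[0]=12 > arr[2]=1
(0, 4): arr[0]=12 > arr[4]=8
(0, 5): arr[0]=12 > arr[5]=8
(0, 7): arr[0]=12 > arr[7]=2
(1, 2): arr[1]=15 > arr[2]=1
(1, 3): arr[1]=15 > arr[3]=13
(1, 4): arr[1]=15 > arr[4]=8
(1, 5): arr[1]=15 > arr[5]=8
(1, 7): arr[1]=15 > arr[7]=2
(3, 4): arr[3]=13 > arr[4]=8
(3, 5): arr[3]=13 > arr[5]=8
(3, 7): arr[3]=13 > arr[7]=2
(4, 7): arr[4]=8 > arr[7]=2
(5, 7): arr[5]=8 > arr[7]=2
(6, 7): arr[6]=15 > arr[7]=2

Total inversions: 15

The array has 15 inversion(s): (0,2), (0,4), (0,5), (0,7), (1,2), (1,3), (1,4), (1,5), (1,7), (3,4), (3,5), (3,7), (4,7), (5,7), (6,7). Each pair (i,j) satisfies i < j and arr[i] > arr[j].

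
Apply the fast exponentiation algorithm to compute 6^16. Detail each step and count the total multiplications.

Computing 6^16 by squaring (build up from 6^1; each line after the first costs one multiplication):

6^1 = 6
6^2 = (6^1)^2 = 6^2 = 36
6^4 = (6^2)^2 = 36^2 = 1296
6^8 = (6^4)^2 = 1296^2 = 1679616
6^16 = (6^8)^2 = 1679616^2 = 2821109907456

Result: 2821109907456
Multiplications needed: 4 (4 lines after 6^1)

6^16 = 2821109907456. Using exponentiation by squaring, this requires 4 multiplications. The key idea: if the exponent is even, square the half-power; if odd, multiply by the base once.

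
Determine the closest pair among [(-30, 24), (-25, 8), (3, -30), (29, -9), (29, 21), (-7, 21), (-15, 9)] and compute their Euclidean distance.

Computing all pairwise distances among 7 points:

d((-30, 24), (-25, 8)) = 16.7631
d((-30, 24), (3, -30)) = 63.2851
d((-30, 24), (29, -9)) = 67.6018
d((-30, 24), (29, 21)) = 59.0762
d((-30, 24), (-7, 21)) = 23.1948
d((-30, 24), (-15, 9)) = 21.2132
d((-25, 8), (3, -30)) = 47.2017
d((-25, 8), (29, -9)) = 56.6127
d((-25, 8), (29, 21)) = 55.5428
d((-25, 8), (-7, 21)) = 22.2036
d((-25, 8), (-15, 9)) = 10.0499 <-- minimum
d((3, -30), (29, -9)) = 33.4215
d((3, -30), (29, 21)) = 57.2451
d((3, -30), (-7, 21)) = 51.9711
d((3, -30), (-15, 9)) = 42.9535
d((29, -9), (29, 21)) = 30.0
d((29, -9), (-7, 21)) = 46.8615
d((29, -9), (-15, 9)) = 47.5395
d((29, 21), (-7, 21)) = 36.0
d((29, 21), (-15, 9)) = 45.607
d((-7, 21), (-15, 9)) = 14.4222

Closest pair: (-25, 8) and (-15, 9) with distance 10.0499

The closest pair is (-25, 8) and (-15, 9) with Euclidean distance 10.0499. For 7 points, brute-force pairwise comparison is shown above. For large n, the divide-and-conquer algorithm (sort by x, recurse on halves, check the dividing strip) achieves O(n log n).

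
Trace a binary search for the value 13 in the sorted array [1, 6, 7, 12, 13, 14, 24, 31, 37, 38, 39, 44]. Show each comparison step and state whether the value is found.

Binary search for 13 in [1, 6, 7, 12, 13, 14, 24, 31, 37, 38, 39, 44]:

lo=0, hi=11, mid=5, arr[mid]=14 -> 14 > 13, search left half
lo=0, hi=4, mid=2, arr[mid]=7 -> 7 < 13, search right half
lo=3, hi=4, mid=3, arr[mid]=12 -> 12 < 13, search right half
lo=4, hi=4, mid=4, arr[mid]=13 -> Found target at index 4!

Binary search finds 13 at index 4 after 4 comparisons. The search repeatedly halves the search space by comparing with the middle element.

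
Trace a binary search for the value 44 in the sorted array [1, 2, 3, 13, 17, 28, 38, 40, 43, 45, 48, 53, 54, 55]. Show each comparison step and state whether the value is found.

Binary search for 44 in [1, 2, 3, 13, 17, 28, 38, 40, 43, 45, 48, 53, 54, 55]:

lo=0, hi=13, mid=6, arr[mid]=38 -> 38 < 44, search right half
lo=7, hi=13, mid=10, arr[mid]=48 -> 48 > 44, search left half
lo=7, hi=9, mid=8, arr[mid]=43 -> 43 < 44, search right half
lo=9, hi=9, mid=9, arr[mid]=45 -> 45 > 44, search left half
lo=9 > hi=8, target 44 not found

Binary search determines that 44 is not in the array after 4 comparisons. The search space was exhausted without finding the target.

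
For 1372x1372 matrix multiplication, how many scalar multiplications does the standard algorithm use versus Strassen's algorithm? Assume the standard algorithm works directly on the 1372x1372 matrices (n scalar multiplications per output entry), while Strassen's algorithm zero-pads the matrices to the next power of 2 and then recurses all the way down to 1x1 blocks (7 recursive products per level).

Matrix multiplication for 1372x1372 matrices:

Strassen's algorithm requires power-of-2 dimensions. Pad 1372x1372 to 2048x2048 (next power of 2).

Standard algorithm: 1372^3 = 2582630848 multiplications
Strassen's algorithm: 7^(log2(2048)) = 7^11 = 1977326743 multiplications
Savings: 2582630848 - 1977326743 = 605304105 multiplications

Standard: 2582630848 multiplications (1372^3). Strassen: 1977326743 multiplications (7^11, after padding to 2048x2048). Strassen reduces 8 recursive multiplications to 7 at each level.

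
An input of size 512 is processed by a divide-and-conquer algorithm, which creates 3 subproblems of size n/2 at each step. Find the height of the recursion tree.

For divide and conquer with division factor 2:

Problem sizes at each level:
Level 0: 512
Level 1: 256
Level 2: 128
Level 3: 64
Level 4: 32
Level 5: 16
Level 6: 8
Level 7: 4
Level 8: 2
Level 9: 1

The root is level 0 and the size-1 base case is level 9 (the tree spans levels 0 through 9, i.e. 10 levels counting the root), so the depth is the number of divisions: log_2(512) = 9

The recursion tree depth is log_2(512) = 9. At each level, the problem size is divided by 2, so it takes 9 divisions to reduce to a base case of size 1. The algorithm makes 3 recursive calls at each level.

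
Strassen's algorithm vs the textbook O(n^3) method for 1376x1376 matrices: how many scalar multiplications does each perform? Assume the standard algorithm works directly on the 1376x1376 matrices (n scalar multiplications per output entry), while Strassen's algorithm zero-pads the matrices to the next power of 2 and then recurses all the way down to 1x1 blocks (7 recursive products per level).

Matrix multiplication for 1376x1376 matrices:

Strassen's algorithm requires power-of-2 dimensions. Pad 1376x1376 to 2048x2048 (next power of 2).

Standard algorithm: 1376^3 = 2605285376 multiplications
Strassen's algorithm: 7^(log2(2048)) = 7^11 = 1977326743 multiplications
Savings: 2605285376 - 1977326743 = 627958633 multiplications

Standard: 2605285376 multiplications (1376^3). Strassen: 1977326743 multiplications (7^11, after padding to 2048x2048). Strassen reduces 8 recursive multiplications to 7 at each level.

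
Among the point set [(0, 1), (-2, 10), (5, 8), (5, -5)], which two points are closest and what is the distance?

Computing all pairwise distances among 4 points:

d((0, 1), (-2, 10)) = 9.2195
d((0, 1), (5, 8)) = 8.6023
d((0, 1), (5, -5)) = 7.8102
d((-2, 10), (5, 8)) = 7.2801 <-- minimum
d((-2, 10), (5, -5)) = 16.5529
d((5, 8), (5, -5)) = 13.0

Closest pair: (-2, 10) and (5, 8) with distance 7.2801

The closest pair is (-2, 10) and (5, 8) with Euclidean distance 7.2801. For 4 points, brute-force pairwise comparison is shown above. For large n, the divide-and-conquer algorithm (sort by x, recurse on halves, check the dividing strip) achieves O(n log n).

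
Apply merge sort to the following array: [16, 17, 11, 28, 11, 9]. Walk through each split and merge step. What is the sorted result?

Merge sort trace:

Split: [16, 17, 11, 28, 11, 9] -> [16, 17, 11] and [28, 11, 9]
  Split: [16, 17, 11] -> [16] and [17, 11]
    Split: [17, 11] -> [17] and [11]
    Merge: [17] + [11] -> [11, 17]
  Merge: [16] + [11, 17] -> [11, 16, 17]
  Split: [28, 11, 9] -> [28] and [11, 9]
    Split: [11, 9] -> [11] and [9]
    Merge: [11] + [9] -> [9, 11]
  Merge: [28] + [9, 11] -> [9, 11, 28]
Merge: [11, 16, 17] + [9, 11, 28] -> [9, 11, 11, 16, 17, 28]

Final sorted array: [9, 11, 11, 16, 17, 28]

The merge sort proceeds by recursively splitting the array and merging sorted halves.
After all merges, the sorted array is [9, 11, 11, 16, 17, 28].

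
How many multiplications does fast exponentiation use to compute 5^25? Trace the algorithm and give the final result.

Computing 5^25 by squaring (build up from 5^1; each line after the first costs one multiplication):

5^1 = 5
5^2 = (5^1)^2 = 5^2 = 25
5^3 = 5 * 5^2 = 5 * 25 = 125
5^6 = (5^3)^2 = 125^2 = 15625
5^12 = (5^6)^2 = 15625^2 = 244140625
5^24 = (5^12)^2 = 244140625^2 = 59604644775390625
5^25 = 5 * 5^24 = 5 * 59604644775390625 = 298023223876953125

Result: 298023223876953125
Multiplications needed: 6 (6 lines after 5^1)

5^25 = 298023223876953125. Using exponentiation by squaring, this requires 6 multiplications. The key idea: if the exponent is even, square the half-power; if odd, multiply by the base once.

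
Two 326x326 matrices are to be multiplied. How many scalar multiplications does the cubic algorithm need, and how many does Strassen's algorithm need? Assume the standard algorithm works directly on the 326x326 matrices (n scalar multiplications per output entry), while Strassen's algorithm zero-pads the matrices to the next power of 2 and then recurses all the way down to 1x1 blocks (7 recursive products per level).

Matrix multiplication for 326x326 matrices:

Strassen's algorithm requires power-of-2 dimensions. Pad 326x326 to 512x512 (next power of 2).

Standard algorithm: 326^3 = 34645976 multiplications
Strassen's algorithm: 7^(log2(512)) = 7^9 = 40353607 multiplications
Difference: 34645976 - 40353607 = -5707631 (Strassen uses MORE here due to padding overhead — for small or just-over-power-of-2 n, padding can outweigh the per-level savings)

Standard: 34645976 multiplications (326^3). Strassen: 40353607 multiplications (7^9, after padding to 512x512). Strassen reduces 8 recursive multiplications to 7 at each level.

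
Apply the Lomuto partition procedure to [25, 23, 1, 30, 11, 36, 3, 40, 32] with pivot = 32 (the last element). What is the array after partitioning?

Lomuto partition with pivot = 32:

Initial array: [25, 23, 1, 30, 11, 36, 3, 40, 32]

arr[0]=25 <= 32: swap with position 0, array becomes [25, 23, 1, 30, 11, 36, 3, 40, 32]
arr[1]=23 <= 32: swap with position 1, array becomes [25, 23, 1, 30, 11, 36, 3, 40, 32]
arr[2]=1 <= 32: swap with position 2, array becomes [25, 23, 1, 30, 11, 36, 3, 40, 32]
arr[3]=30 <= 32: swap with position 3, array becomes [25, 23, 1, 30, 11, 36, 3, 40, 32]
arr[4]=11 <= 32: swap with position 4, array becomes [25, 23, 1, 30, 11, 36, 3, 40, 32]
arr[5]=36 > 32: no swap
arr[6]=3 <= 32: swap with position 5, array becomes [25, 23, 1, 30, 11, 3, 36, 40, 32]
arr[7]=40 > 32: no swap

Place pivot at position 6: [25, 23, 1, 30, 11, 3, 32, 40, 36]
Pivot position: 6

After partitioning with pivot 32, the array becomes [25, 23, 1, 30, 11, 3, 32, 40, 36]. The pivot is placed at index 6. All elements to the left of the pivot are <= 32, and all elements to the right are > 32.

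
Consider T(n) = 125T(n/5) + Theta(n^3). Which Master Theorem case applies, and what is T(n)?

Master Theorem for T(n) = 125T(n/5) + O(n^3):

a = 125, b = 5, c = 3
log_b(a) = log_5(125) = 3.0000

Case 2: c = 3 = log_5(125) = 3.0000
T(n) = O(n^3 log n) = O(n^3 log n)

For T(n) = 125T(n/5) + O(n^3): log_5(125) = 3.0000. This is Case 2 of the Master Theorem (c = log_b(a), equal work at all levels), giving O(n^3 log n).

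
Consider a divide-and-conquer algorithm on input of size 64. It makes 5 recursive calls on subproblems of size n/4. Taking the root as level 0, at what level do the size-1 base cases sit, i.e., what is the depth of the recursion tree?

For divide and conquer with division factor 4:

Problem sizes at each level:
Level 0: 64
Level 1: 16
Level 2: 4
Level 3: 1

The root is level 0 and the size-1 base case is level 3 (the tree spans levels 0 through 3, i.e. 4 levels counting the root), so the depth is the number of divisions: log_4(64) = 3

The recursion tree depth is log_4(64) = 3. At each level, the problem size is divided by 4, so it takes 3 divisions to reduce to a base case of size 1. The algorithm makes 5 recursive calls at each level.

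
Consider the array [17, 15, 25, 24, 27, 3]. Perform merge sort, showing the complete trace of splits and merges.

Merge sort trace:

Split: [17, 15, 25, 24, 27, 3] -> [17, 15, 25] and [24, 27, 3]
  Split: [17, 15, 25] -> [17] and [15, 25]
    Split: [15, 25] -> [15] and [25]
    Merge: [15] + [25] -> [15, 25]
  Merge: [17] + [15, 25] -> [15, 17, 25]
  Split: [24, 27, 3] -> [24] and [27, 3]
    Split: [27, 3] -> [27] and [3]
    Merge: [27] + [3] -> [3, 27]
  Merge: [24] + [3, 27] -> [3, 24, 27]
Merge: [15, 17, 25] + [3, 24, 27] -> [3, 15, 17, 24, 25, 27]

Final sorted array: [3, 15, 17, 24, 25, 27]

The merge sort proceeds by recursively splitting the array and merging sorted halves.
After all merges, the sorted array is [3, 15, 17, 24, 25, 27].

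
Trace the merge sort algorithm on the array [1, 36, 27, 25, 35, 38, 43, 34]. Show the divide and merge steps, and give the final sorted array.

Merge sort trace:

Split: [1, 36, 27, 25, 35, 38, 43, 34] -> [1, 36, 27, 25] and [35, 38, 43, 34]
  Split: [1, 36, 27, 25] -> [1, 36] and [27, 25]
    Split: [1, 36] -> [1] and [36]
    Merge: [1] + [36] -> [1, 36]
    Split: [27, 25] -> [27] and [25]
    Merge: [27] + [25] -> [25, 27]
  Merge: [1, 36] + [25, 27] -> [1, 25, 27, 36]
  Split: [35, 38, 43, 34] -> [35, 38] and [43, 34]
    Split: [35, 38] -> [35] and [38]
    Merge: [35] + [38] -> [35, 38]
    Split: [43, 34] -> [43] and [34]
    Merge: [43] + [34] -> [34, 43]
  Merge: [35, 38] + [34, 43] -> [34, 35, 38, 43]
Merge: [1, 25, 27, 36] + [34, 35, 38, 43] -> [1, 25, 27, 34, 35, 36, 38, 43]

Final sorted array: [1, 25, 27, 34, 35, 36, 38, 43]

The merge sort proceeds by recursively splitting the array and merging sorted halves.
After all merges, the sorted array is [1, 25, 27, 34, 35, 36, 38, 43].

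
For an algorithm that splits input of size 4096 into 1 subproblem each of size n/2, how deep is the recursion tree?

For divide and conquer with division factor 2:

Problem sizes at each level:
Level 0: 4096
Level 1: 2048
Level 2: 1024
Level 3: 512
Level 4: 256
Level 5: 128
Level 6: 64
Level 7: 32
Level 8: 16
Level 9: 8
Level 10: 4
Level 11: 2
Level 12: 1

The root is level 0 and the size-1 base case is level 12 (the tree spans levels 0 through 12, i.e. 13 levels counting the root), so the depth is the number of divisions: log_2(4096) = 12

The recursion tree depth is log_2(4096) = 12. At each level, the problem size is divided by 2, so it takes 12 divisions to reduce to a base case of size 1. The algorithm makes 1 recursive call at each level.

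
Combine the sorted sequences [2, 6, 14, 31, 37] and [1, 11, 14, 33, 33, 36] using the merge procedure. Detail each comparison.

Merging process:

Compare 2 vs 1: take 1 from right. Merged: [1]
Compare 2 vs 11: take 2 from left. Merged: [1, 2]
Compare 6 vs 11: take 6 from left. Merged: [1, 2, 6]
Compare 14 vs 11: take 11 from right. Merged: [1, 2, 6, 11]
Compare 14 vs 14: take 14 from left. Merged: [1, 2, 6, 11, 14]
Compare 31 vs 14: take 14 from right. Merged: [1, 2, 6, 11, 14, 14]
Compare 31 vs 33: take 31 from left. Merged: [1, 2, 6, 11, 14, 14, 31]
Compare 37 vs 33: take 33 from right. Merged: [1, 2, 6, 11, 14, 14, 31, 33]
Compare 37 vs 33: take 33 from right. Merged: [1, 2, 6, 11, 14, 14, 31, 33, 33]
Compare 37 vs 36: take 36 from right. Merged: [1, 2, 6, 11, 14, 14, 31, 33, 33, 36]
Append remaining from left: [37]. Merged: [1, 2, 6, 11, 14, 14, 31, 33, 33, 36, 37]

Final merged array: [1, 2, 6, 11, 14, 14, 31, 33, 33, 36, 37]
Total comparisons: 10

The merged array is [1, 2, 6, 11, 14, 14, 31, 33, 33, 36, 37], requiring 10 comparisons. The merge step runs in O(n) time where n is the total number of elements.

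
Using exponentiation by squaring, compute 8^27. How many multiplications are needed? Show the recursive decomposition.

Computing 8^27 by squaring (build up from 8^1; each line after the first costs one multiplication):

8^1 = 8
8^2 = (8^1)^2 = 8^2 = 64
8^3 = 8 * 8^2 = 8 * 64 = 512
8^6 = (8^3)^2 = 512^2 = 262144
8^12 = (8^6)^2 = 262144^2 = 68719476736
8^13 = 8 * 8^12 = 8 * 68719476736 = 549755813888
8^26 = (8^13)^2 = 549755813888^2 = 302231454903657293676544
8^27 = 8 * 8^26 = 8 * 302231454903657293676544 = 2417851639229258349412352

Result: 2417851639229258349412352
Multiplications needed: 7 (7 lines after 8^1)

8^27 = 2417851639229258349412352. Using exponentiation by squaring, this requires 7 multiplications. The key idea: if the exponent is even, square the half-power; if odd, multiply by the base once.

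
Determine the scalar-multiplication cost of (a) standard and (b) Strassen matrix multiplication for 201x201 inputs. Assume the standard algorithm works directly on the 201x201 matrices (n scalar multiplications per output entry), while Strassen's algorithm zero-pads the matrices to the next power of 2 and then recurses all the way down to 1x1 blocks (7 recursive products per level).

Matrix multiplication for 201x201 matrices:

Strassen's algorithm requires power-of-2 dimensions. Pad 201x201 to 256x256 (next power of 2).

Standard algorithm: 201^3 = 8120601 multiplications
Strassen's algorithm: 7^(log2(256)) = 7^8 = 5764801 multiplications
Savings: 8120601 - 5764801 = 2355800 multiplications

Standard: 8120601 multiplications (201^3). Strassen: 5764801 multiplications (7^8, after padding to 256x256). Strassen reduces 8 recursive multiplications to 7 at each level.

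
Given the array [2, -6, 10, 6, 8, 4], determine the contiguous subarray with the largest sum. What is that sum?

Using Kadane's algorithm on [2, -6, 10, 6, 8, 4]:

Scanning through the array:
Position 1 (value -6): max_ending_here = -4, max_so_far = 2
Position 2 (value 10): max_ending_here = 10, max_so_far = 10
Position 3 (value 6): max_ending_here = 16, max_so_far = 16
Position 4 (value 8): max_ending_here = 24, max_so_far = 24
Position 5 (value 4): max_ending_here = 28, max_so_far = 28

Maximum subarray: [10, 6, 8, 4]
Maximum sum: 28

The maximum subarray is [10, 6, 8, 4] with sum 28. This subarray runs from index 2 to index 5.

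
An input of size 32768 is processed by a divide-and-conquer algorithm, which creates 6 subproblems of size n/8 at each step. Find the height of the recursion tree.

For divide and conquer with division factor 8:

Problem sizes at each level:
Level 0: 32768
Level 1: 4096
Level 2: 512
Level 3: 64
Level 4: 8
Level 5: 1

The root is level 0 and the size-1 base case is level 5 (the tree spans levels 0 through 5, i.e. 6 levels counting the root), so the depth is the number of divisions: log_8(32768) = 5

The recursion tree depth is log_8(32768) = 5. At each level, the problem size is divided by 8, so it takes 5 divisions to reduce to a base case of size 1. The algorithm makes 6 recursive calls at each level.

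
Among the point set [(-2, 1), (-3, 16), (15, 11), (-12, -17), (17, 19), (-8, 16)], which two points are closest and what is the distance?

Computing all pairwise distances among 6 points:

d((-2, 1), (-3, 16)) = 15.0333
d((-2, 1), (15, 11)) = 19.7231
d((-2, 1), (-12, -17)) = 20.5913
d((-2, 1), (17, 19)) = 26.1725
d((-2, 1), (-8, 16)) = 16.1555
d((-3, 16), (15, 11)) = 18.6815
d((-3, 16), (-12, -17)) = 34.2053
d((-3, 16), (17, 19)) = 20.2237
d((-3, 16), (-8, 16)) = 5.0 <-- minimum
d((15, 11), (-12, -17)) = 38.8973
d((15, 11), (17, 19)) = 8.2462
d((15, 11), (-8, 16)) = 23.5372
d((-12, -17), (17, 19)) = 46.2277
d((-12, -17), (-8, 16)) = 33.2415
d((17, 19), (-8, 16)) = 25.1794

Closest pair: (-3, 16) and (-8, 16) with distance 5.0

The closest pair is (-3, 16) and (-8, 16) with Euclidean distance 5.0. For 6 points, brute-force pairwise comparison is shown above. For large n, the divide-and-conquer algorithm (sort by x, recurse on halves, check the dividing strip) achieves O(n log n).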